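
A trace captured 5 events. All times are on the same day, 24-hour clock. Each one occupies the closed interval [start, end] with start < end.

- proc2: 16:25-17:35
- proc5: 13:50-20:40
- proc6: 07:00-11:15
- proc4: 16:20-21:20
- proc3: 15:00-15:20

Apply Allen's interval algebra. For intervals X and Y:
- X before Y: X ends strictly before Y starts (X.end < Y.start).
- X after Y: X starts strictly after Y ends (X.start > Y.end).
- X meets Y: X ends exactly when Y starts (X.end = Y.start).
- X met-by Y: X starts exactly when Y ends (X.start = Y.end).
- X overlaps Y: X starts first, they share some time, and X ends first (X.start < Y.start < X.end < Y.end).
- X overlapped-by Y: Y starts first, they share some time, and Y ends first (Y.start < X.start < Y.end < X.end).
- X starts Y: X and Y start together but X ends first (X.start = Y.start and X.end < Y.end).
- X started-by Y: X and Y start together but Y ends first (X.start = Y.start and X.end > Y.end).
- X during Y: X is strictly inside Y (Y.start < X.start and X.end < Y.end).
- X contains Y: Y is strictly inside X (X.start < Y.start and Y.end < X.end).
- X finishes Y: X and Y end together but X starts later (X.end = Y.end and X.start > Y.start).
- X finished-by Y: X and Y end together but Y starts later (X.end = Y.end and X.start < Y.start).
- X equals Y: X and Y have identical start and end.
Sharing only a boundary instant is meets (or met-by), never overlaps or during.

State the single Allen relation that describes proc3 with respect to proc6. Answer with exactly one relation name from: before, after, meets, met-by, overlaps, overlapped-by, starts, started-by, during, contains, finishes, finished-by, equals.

proc3 = [15:00, 15:20]; proc6 = [07:00, 11:15].
Compare endpoints: proc3.start > proc6.start, proc3.start > proc6.end, proc3.end > proc6.start, proc3.end > proc6.end.
That pattern is 'after'.

after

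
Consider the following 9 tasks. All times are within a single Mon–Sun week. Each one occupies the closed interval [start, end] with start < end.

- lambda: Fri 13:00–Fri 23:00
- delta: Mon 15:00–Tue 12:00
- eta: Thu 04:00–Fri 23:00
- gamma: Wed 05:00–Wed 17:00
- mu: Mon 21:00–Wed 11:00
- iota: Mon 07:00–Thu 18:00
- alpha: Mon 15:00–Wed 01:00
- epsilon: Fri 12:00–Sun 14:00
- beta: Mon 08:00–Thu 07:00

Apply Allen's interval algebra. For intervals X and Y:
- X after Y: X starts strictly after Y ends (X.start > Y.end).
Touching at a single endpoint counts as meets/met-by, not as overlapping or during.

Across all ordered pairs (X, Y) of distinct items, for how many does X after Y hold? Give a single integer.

Checking all 72 ordered pairs for relation 'after'; matching pairs in alphabetical order:
(epsilon, alpha): epsilon after alpha ✓
(epsilon, beta): epsilon after beta ✓
(epsilon, delta): epsilon after delta ✓
(epsilon, gamma): epsilon after gamma ✓
(epsilon, iota): epsilon after iota ✓
(epsilon, mu): epsilon after mu ✓
(eta, alpha): eta after alpha ✓
(eta, delta): eta after delta ✓
(eta, gamma): eta after gamma ✓
(eta, mu): eta after mu ✓
(gamma, alpha): gamma after alpha ✓
(gamma, delta): gamma after delta ✓
(lambda, alpha): lambda after alpha ✓
(lambda, beta): lambda after beta ✓
(lambda, delta): lambda after delta ✓
(lambda, gamma): lambda after gamma ✓
(lambda, iota): lambda after iota ✓
(lambda, mu): lambda after mu ✓
Count: 18.

18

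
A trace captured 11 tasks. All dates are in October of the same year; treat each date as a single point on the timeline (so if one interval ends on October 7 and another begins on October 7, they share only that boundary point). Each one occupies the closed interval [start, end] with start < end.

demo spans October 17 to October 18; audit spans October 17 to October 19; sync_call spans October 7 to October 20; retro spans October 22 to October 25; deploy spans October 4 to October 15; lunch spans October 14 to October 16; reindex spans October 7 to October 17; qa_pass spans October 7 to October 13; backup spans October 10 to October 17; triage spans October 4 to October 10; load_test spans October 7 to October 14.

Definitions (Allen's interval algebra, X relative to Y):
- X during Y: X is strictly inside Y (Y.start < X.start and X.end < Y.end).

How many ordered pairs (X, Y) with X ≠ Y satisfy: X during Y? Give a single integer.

Checking all 110 ordered pairs for relation 'during'; matching pairs in alphabetical order:
(audit, sync_call): audit during sync_call ✓
(backup, sync_call): backup during sync_call ✓
(demo, sync_call): demo during sync_call ✓
(load_test, deploy): load_test during deploy ✓
(lunch, backup): lunch during backup ✓
(lunch, reindex): lunch during reindex ✓
(lunch, sync_call): lunch during sync_call ✓
(qa_pass, deploy): qa_pass during deploy ✓
Count: 8.

8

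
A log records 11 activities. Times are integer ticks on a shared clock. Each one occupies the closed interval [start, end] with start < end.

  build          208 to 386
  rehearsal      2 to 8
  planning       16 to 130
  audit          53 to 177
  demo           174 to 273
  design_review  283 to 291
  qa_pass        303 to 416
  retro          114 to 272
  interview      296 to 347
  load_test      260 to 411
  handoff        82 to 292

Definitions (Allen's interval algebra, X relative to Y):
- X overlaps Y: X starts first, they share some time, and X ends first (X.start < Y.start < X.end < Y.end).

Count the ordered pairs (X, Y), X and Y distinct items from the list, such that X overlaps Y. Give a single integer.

17

Checking all 110 ordered pairs for relation 'overlaps'; matching pairs in alphabetical order:
(audit, demo): audit overlaps demo ✓
(audit, handoff): audit overlaps handoff ✓
(audit, retro): audit overlaps retro ✓
(build, load_test): build overlaps load_test ✓
(build, qa_pass): build overlaps qa_pass ✓
(demo, build): demo overlaps build ✓
(demo, load_test): demo overlaps load_test ✓
(handoff, build): handoff overlaps build ✓
(handoff, load_test): handoff overlaps load_test ✓
(interview, qa_pass): interview overlaps qa_pass ✓
(load_test, qa_pass): load_test overlaps qa_pass ✓
(planning, audit): planning overlaps audit ✓
(planning, handoff): planning overlaps handoff ✓
(planning, retro): planning overlaps retro ✓
(retro, build): retro overlaps build ✓
(retro, demo): retro overlaps demo ✓
(retro, load_test): retro overlaps load_test ✓
Count: 17.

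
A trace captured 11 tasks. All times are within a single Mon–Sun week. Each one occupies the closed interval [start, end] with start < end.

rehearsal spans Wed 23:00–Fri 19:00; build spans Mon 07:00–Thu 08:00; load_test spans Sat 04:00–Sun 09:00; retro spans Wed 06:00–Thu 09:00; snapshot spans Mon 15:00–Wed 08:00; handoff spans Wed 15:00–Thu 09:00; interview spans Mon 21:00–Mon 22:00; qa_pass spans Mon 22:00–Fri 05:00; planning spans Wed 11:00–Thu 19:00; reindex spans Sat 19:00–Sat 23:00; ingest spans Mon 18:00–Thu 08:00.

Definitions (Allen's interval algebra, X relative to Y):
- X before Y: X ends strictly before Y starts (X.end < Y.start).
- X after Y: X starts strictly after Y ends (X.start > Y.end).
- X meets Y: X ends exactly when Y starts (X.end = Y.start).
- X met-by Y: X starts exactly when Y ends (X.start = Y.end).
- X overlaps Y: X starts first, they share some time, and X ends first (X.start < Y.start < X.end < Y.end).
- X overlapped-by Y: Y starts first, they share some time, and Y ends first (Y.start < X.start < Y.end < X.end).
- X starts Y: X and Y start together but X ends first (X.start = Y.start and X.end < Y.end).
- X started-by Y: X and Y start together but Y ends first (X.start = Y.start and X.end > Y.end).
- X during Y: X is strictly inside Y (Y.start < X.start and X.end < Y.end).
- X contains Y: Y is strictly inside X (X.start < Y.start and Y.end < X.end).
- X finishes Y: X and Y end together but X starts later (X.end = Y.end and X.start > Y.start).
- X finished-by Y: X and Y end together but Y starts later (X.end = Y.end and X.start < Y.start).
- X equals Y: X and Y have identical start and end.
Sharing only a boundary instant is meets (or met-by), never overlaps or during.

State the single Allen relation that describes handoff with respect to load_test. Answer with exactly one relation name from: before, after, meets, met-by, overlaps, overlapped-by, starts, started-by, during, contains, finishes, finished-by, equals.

handoff = [Wed 15:00, Thu 09:00]; load_test = [Sat 04:00, Sun 09:00].
Compare endpoints: handoff.start < load_test.start, handoff.start < load_test.end, handoff.end < load_test.start, handoff.end < load_test.end.
That pattern is 'before'.

before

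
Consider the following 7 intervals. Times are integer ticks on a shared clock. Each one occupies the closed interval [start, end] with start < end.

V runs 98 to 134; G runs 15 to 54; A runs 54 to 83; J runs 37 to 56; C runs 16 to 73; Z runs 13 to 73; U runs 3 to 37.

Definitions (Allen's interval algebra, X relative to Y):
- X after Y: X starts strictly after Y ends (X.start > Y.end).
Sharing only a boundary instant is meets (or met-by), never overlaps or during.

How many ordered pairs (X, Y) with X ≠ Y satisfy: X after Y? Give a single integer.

7

Checking all 42 ordered pairs for relation 'after'; matching pairs in alphabetical order:
(A, U): A after U ✓
(V, A): V after A ✓
(V, C): V after C ✓
(V, G): V after G ✓
(V, J): V after J ✓
(V, U): V after U ✓
(V, Z): V after Z ✓
Count: 7.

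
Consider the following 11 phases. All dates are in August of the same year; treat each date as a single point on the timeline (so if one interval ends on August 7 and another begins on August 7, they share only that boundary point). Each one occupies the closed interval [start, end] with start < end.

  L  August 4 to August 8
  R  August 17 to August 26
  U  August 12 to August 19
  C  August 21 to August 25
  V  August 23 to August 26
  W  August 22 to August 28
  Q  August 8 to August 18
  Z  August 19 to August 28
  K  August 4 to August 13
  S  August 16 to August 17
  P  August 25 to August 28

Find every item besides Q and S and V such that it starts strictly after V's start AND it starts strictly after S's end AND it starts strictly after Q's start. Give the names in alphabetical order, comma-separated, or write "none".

Conditions: its start is strictly after V's start (X.start > August 23) AND its start is strictly after S's end (X.start > August 17) AND its start is strictly after Q's start (X.start > August 8).
C: start August 21 > August 23? ✗; start August 21 > August 17? ✓; start August 21 > August 8? ✓ → no.
K: start August 4 > August 23? ✗; start August 4 > August 17? ✗; start August 4 > August 8? ✗ → no.
L: start August 4 > August 23? ✗; start August 4 > August 17? ✗; start August 4 > August 8? ✗ → no.
P: start August 25 > August 23? ✓; start August 25 > August 17? ✓; start August 25 > August 8? ✓ → yes.
R: start August 17 > August 23? ✗; start August 17 > August 17? ✗; start August 17 > August 8? ✓ → no.
U: start August 12 > August 23? ✗; start August 12 > August 17? ✗; start August 12 > August 8? ✓ → no.
W: start August 22 > August 23? ✗; start August 22 > August 17? ✓; start August 22 > August 8? ✓ → no.
Z: start August 19 > August 23? ✗; start August 19 > August 17? ✓; start August 19 > August 8? ✓ → no.
Result: P.

P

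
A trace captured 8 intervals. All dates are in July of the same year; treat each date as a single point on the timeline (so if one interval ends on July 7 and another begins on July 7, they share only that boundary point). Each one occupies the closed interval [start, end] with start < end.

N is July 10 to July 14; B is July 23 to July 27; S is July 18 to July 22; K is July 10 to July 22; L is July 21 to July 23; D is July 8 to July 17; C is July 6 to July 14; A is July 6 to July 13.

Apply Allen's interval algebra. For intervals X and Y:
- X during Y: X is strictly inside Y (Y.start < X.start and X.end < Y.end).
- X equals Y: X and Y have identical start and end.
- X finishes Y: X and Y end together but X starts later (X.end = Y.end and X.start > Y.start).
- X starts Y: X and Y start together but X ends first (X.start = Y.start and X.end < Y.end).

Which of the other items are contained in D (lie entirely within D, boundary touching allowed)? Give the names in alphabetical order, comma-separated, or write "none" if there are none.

Target D = [July 8, July 17].
A [July 6, July 13] → overlaps → no.
B [July 23, July 27] → after → no.
C [July 6, July 14] → overlaps → no.
K [July 10, July 22] → overlapped-by → no.
L [July 21, July 23] → after → no.
N [July 10, July 14] → during → yes.
S [July 18, July 22] → after → no.
Result: N.

N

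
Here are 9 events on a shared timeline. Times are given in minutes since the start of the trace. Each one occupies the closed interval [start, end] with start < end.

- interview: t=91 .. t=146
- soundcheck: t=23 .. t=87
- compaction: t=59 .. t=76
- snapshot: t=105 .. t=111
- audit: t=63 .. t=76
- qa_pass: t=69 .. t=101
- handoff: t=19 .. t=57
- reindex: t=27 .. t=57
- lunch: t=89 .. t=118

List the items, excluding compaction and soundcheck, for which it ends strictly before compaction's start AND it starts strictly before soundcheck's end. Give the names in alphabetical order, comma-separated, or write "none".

Conditions: its end is strictly before compaction's start (X.end < t=59) AND its start is strictly before soundcheck's end (X.start < t=87).
audit: end t=76 < t=59? ✗; start t=63 < t=87? ✓ → no.
handoff: end t=57 < t=59? ✓; start t=19 < t=87? ✓ → yes.
interview: end t=146 < t=59? ✗; start t=91 < t=87? ✗ → no.
lunch: end t=118 < t=59? ✗; start t=89 < t=87? ✗ → no.
qa_pass: end t=101 < t=59? ✗; start t=69 < t=87? ✓ → no.
reindex: end t=57 < t=59? ✓; start t=27 < t=87? ✓ → yes.
snapshot: end t=111 < t=59? ✗; start t=105 < t=87? ✗ → no.
Result: handoff, reindex.

handoff, reindex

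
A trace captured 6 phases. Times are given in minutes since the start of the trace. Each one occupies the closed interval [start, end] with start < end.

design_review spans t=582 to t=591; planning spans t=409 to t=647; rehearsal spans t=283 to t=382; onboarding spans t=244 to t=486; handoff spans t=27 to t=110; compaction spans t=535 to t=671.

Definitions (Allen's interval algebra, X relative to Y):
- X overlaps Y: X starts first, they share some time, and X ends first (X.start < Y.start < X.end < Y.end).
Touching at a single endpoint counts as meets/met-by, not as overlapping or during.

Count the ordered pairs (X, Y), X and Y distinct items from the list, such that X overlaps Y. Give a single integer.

2

Checking all 30 ordered pairs for relation 'overlaps'; matching pairs in alphabetical order:
(onboarding, planning): onboarding overlaps planning ✓
(planning, compaction): planning overlaps compaction ✓
Count: 2.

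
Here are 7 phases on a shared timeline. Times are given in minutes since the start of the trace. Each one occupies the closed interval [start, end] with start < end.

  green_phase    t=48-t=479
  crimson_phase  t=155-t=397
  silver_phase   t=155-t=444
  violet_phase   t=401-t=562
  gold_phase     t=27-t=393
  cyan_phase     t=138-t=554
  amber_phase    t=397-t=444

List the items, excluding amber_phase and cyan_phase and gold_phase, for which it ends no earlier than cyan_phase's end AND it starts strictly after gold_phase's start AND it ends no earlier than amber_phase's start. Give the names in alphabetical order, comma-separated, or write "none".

Conditions: its end is no earlier than cyan_phase's end (X.end >= t=554) AND its start is strictly after gold_phase's start (X.start > t=27) AND its end is no earlier than amber_phase's start (X.end >= t=397).
crimson_phase: end t=397 >= t=554? ✗; start t=155 > t=27? ✓; end t=397 >= t=397? ✓ → no.
green_phase: end t=479 >= t=554? ✗; start t=48 > t=27? ✓; end t=479 >= t=397? ✓ → no.
silver_phase: end t=444 >= t=554? ✗; start t=155 > t=27? ✓; end t=444 >= t=397? ✓ → no.
violet_phase: end t=562 >= t=554? ✓; start t=401 > t=27? ✓; end t=562 >= t=397? ✓ → yes.
Result: violet_phase.

violet_phase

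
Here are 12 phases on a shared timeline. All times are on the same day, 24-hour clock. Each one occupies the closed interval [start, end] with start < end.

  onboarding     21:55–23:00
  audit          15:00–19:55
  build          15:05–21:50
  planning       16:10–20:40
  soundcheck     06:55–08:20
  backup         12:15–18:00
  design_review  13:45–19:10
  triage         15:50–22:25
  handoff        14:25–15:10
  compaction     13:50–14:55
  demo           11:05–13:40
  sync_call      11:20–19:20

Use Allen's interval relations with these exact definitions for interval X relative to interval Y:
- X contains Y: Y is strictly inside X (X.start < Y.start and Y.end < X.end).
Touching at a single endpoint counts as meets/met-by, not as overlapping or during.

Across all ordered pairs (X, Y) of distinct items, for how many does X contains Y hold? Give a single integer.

10

Checking all 132 ordered pairs for relation 'contains'; matching pairs in alphabetical order:
(backup, compaction): backup contains compaction ✓
(backup, handoff): backup contains handoff ✓
(build, planning): build contains planning ✓
(design_review, compaction): design_review contains compaction ✓
(design_review, handoff): design_review contains handoff ✓
(sync_call, backup): sync_call contains backup ✓
(sync_call, compaction): sync_call contains compaction ✓
(sync_call, design_review): sync_call contains design_review ✓
(sync_call, handoff): sync_call contains handoff ✓
(triage, planning): triage contains planning ✓
Count: 10.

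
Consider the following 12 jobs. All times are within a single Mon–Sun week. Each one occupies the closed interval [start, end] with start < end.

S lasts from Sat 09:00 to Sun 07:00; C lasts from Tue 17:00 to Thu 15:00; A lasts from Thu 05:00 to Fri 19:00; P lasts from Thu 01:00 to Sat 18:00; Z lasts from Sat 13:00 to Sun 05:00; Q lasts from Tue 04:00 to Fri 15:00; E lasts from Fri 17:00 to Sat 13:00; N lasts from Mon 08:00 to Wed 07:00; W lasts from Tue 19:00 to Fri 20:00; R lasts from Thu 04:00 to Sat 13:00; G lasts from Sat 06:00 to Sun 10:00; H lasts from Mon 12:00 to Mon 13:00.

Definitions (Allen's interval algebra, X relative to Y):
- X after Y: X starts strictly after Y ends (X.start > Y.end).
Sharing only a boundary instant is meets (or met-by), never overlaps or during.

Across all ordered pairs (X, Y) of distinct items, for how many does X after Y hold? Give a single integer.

31

Checking all 132 ordered pairs for relation 'after'; matching pairs in alphabetical order:
(A, H): A after H ✓
(A, N): A after N ✓
(C, H): C after H ✓
(E, C): E after C ✓
(E, H): E after H ✓
(E, N): E after N ✓
(E, Q): E after Q ✓
(G, A): G after A ✓
(G, C): G after C ✓
(G, H): G after H ✓
(G, N): G after N ✓
(G, Q): G after Q ✓
(G, W): G after W ✓
(P, H): P after H ✓
(P, N): P after N ✓
(Q, H): Q after H ✓
(R, H): R after H ✓
(R, N): R after N ✓
(S, A): S after A ✓
(S, C): S after C ✓
(S, H): S after H ✓
(S, N): S after N ✓
(S, Q): S after Q ✓
(S, W): S after W ✓
... plus 7 further pairs not listed.
Count: 31.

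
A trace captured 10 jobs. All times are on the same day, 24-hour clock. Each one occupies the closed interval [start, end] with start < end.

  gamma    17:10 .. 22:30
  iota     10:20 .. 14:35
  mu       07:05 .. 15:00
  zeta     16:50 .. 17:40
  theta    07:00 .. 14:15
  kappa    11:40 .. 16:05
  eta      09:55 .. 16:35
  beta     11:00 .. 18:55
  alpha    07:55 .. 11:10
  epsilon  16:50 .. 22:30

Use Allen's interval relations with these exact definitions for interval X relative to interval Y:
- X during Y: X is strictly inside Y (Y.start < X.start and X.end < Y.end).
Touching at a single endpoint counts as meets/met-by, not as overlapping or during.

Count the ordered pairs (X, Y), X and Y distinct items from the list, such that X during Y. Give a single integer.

Checking all 90 ordered pairs for relation 'during'; matching pairs in alphabetical order:
(alpha, mu): alpha during mu ✓
(alpha, theta): alpha during theta ✓
(iota, eta): iota during eta ✓
(iota, mu): iota during mu ✓
(kappa, beta): kappa during beta ✓
(kappa, eta): kappa during eta ✓
(zeta, beta): zeta during beta ✓
Count: 7.

7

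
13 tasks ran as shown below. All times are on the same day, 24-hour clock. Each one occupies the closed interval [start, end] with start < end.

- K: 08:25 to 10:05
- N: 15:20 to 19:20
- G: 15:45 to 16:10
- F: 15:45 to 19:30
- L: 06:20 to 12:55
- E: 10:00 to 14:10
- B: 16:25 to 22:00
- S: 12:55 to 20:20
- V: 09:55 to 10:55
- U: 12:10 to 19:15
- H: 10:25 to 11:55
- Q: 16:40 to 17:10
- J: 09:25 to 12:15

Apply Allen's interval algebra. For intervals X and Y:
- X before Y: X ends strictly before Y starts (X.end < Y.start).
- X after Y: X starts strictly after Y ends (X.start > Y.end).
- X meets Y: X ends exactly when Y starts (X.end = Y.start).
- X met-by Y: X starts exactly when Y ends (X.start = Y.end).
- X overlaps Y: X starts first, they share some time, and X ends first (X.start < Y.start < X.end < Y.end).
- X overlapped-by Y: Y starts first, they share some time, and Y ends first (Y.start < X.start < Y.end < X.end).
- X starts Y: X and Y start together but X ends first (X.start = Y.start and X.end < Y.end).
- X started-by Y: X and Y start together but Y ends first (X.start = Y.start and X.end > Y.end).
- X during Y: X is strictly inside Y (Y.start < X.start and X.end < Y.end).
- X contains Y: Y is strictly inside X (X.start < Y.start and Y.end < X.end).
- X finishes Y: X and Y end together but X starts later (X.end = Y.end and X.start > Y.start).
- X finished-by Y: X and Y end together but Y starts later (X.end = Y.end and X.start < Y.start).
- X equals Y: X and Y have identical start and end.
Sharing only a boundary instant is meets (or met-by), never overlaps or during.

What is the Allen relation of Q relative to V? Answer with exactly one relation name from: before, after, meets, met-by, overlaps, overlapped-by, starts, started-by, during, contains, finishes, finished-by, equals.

Q = [16:40, 17:10]; V = [09:55, 10:55].
Compare endpoints: Q.start > V.start, Q.start > V.end, Q.end > V.start, Q.end > V.end.
That pattern is 'after'.

after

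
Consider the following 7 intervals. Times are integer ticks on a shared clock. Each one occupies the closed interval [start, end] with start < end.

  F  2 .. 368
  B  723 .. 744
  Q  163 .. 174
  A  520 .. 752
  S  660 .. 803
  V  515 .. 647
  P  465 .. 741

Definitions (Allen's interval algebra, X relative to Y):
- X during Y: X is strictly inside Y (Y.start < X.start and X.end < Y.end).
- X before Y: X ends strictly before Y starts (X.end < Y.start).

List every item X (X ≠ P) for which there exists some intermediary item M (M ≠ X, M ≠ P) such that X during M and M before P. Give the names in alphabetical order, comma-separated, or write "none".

Q

Target P = [465, 741].
Intermediaries M with M before P: F, Q.
Via F — items with X during F: Q.
Via Q — items with X during Q: none.
Union: Q.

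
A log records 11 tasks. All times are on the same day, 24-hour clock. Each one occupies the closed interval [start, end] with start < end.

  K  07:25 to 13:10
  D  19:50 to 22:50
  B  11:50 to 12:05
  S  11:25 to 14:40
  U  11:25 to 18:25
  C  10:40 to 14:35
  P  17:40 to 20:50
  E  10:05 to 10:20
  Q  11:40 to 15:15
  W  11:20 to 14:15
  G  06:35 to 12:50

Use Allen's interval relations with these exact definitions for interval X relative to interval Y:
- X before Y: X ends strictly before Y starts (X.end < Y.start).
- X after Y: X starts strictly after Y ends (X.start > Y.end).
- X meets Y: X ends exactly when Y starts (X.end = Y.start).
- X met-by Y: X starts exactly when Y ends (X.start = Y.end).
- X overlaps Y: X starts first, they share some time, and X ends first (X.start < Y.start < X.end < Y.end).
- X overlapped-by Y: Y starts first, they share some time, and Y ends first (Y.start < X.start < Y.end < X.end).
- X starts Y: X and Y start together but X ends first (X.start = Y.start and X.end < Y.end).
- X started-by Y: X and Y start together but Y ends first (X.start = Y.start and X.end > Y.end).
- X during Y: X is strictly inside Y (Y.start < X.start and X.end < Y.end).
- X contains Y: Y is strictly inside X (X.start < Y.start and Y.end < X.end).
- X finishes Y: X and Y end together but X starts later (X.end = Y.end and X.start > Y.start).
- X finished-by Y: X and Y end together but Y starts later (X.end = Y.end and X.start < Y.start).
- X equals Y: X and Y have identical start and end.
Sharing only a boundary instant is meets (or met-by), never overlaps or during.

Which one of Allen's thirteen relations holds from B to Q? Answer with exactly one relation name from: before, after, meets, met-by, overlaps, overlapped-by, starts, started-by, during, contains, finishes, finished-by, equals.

during

B = [11:50, 12:05]; Q = [11:40, 15:15].
Compare endpoints: B.start > Q.start, B.start < Q.end, B.end > Q.start, B.end < Q.end.
That pattern is 'during'.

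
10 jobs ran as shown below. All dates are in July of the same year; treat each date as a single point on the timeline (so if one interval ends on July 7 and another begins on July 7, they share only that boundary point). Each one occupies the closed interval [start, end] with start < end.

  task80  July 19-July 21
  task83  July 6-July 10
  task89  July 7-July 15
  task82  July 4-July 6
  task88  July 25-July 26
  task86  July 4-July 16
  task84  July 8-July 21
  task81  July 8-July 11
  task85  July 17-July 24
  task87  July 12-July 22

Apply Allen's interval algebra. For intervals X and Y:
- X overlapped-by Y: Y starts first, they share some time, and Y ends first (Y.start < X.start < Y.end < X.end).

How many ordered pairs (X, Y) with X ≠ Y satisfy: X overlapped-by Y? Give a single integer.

Checking all 90 ordered pairs for relation 'overlapped-by'; matching pairs in alphabetical order:
(task81, task83): task81 overlapped-by task83 ✓
(task84, task83): task84 overlapped-by task83 ✓
(task84, task86): task84 overlapped-by task86 ✓
(task84, task89): task84 overlapped-by task89 ✓
(task85, task84): task85 overlapped-by task84 ✓
(task85, task87): task85 overlapped-by task87 ✓
(task87, task84): task87 overlapped-by task84 ✓
(task87, task86): task87 overlapped-by task86 ✓
(task87, task89): task87 overlapped-by task89 ✓
(task89, task83): task89 overlapped-by task83 ✓
Count: 10.

10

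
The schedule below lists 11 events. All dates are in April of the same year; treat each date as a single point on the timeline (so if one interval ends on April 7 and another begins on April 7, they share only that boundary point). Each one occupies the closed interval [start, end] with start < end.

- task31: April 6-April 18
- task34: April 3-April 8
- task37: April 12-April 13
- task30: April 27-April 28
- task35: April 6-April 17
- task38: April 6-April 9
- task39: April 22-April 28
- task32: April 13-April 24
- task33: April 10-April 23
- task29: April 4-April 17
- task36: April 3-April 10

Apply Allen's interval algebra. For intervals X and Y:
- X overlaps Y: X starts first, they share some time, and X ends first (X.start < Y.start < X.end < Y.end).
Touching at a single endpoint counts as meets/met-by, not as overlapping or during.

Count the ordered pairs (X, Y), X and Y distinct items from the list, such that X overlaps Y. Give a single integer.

Checking all 110 ordered pairs for relation 'overlaps'; matching pairs in alphabetical order:
(task29, task31): task29 overlaps task31 ✓
(task29, task32): task29 overlaps task32 ✓
(task29, task33): task29 overlaps task33 ✓
(task31, task32): task31 overlaps task32 ✓
(task31, task33): task31 overlaps task33 ✓
(task32, task39): task32 overlaps task39 ✓
(task33, task32): task33 overlaps task32 ✓
(task33, task39): task33 overlaps task39 ✓
(task34, task29): task34 overlaps task29 ✓
(task34, task31): task34 overlaps task31 ✓
(task34, task35): task34 overlaps task35 ✓
(task34, task38): task34 overlaps task38 ✓
(task35, task32): task35 overlaps task32 ✓
(task35, task33): task35 overlaps task33 ✓
(task36, task29): task36 overlaps task29 ✓
(task36, task31): task36 overlaps task31 ✓
(task36, task35): task36 overlaps task35 ✓
Count: 17.

17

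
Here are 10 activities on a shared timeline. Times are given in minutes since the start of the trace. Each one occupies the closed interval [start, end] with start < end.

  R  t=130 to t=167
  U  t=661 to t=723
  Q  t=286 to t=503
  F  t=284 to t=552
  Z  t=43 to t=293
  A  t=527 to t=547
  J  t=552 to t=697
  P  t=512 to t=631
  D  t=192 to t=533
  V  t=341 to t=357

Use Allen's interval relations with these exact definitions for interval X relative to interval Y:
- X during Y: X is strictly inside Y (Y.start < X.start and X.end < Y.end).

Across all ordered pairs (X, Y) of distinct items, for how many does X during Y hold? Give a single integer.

Checking all 90 ordered pairs for relation 'during'; matching pairs in alphabetical order:
(A, F): A during F ✓
(A, P): A during P ✓
(Q, D): Q during D ✓
(Q, F): Q during F ✓
(R, Z): R during Z ✓
(V, D): V during D ✓
(V, F): V during F ✓
(V, Q): V during Q ✓
Count: 8.

8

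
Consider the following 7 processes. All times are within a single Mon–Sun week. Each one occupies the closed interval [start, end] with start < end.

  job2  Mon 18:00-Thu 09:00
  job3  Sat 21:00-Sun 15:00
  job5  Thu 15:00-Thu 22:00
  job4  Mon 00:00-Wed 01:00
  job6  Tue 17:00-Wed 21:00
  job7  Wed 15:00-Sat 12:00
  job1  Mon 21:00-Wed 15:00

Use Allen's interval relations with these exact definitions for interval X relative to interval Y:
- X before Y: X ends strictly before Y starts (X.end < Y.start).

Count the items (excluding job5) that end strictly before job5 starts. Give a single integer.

Target job5 = [Thu 15:00, Thu 22:00].
job1 [Mon 21:00, Wed 15:00] → before → counts.
job2 [Mon 18:00, Thu 09:00] → before → counts.
job3 [Sat 21:00, Sun 15:00] → after → no.
job4 [Mon 00:00, Wed 01:00] → before → counts.
job6 [Tue 17:00, Wed 21:00] → before → counts.
job7 [Wed 15:00, Sat 12:00] → contains → no.
Total: 4.

4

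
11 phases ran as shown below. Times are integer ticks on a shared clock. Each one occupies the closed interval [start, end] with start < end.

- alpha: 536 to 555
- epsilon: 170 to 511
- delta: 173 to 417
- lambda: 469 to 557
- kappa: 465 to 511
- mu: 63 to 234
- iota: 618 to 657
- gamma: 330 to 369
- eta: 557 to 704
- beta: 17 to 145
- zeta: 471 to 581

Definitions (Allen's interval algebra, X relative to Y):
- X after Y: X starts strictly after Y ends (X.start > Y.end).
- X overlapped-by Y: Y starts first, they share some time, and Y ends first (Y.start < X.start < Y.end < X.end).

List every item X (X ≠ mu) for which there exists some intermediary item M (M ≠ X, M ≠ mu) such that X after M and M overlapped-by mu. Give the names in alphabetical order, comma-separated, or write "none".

Target mu = [63, 234].
Intermediaries M with M overlapped-by mu: delta, epsilon.
Via delta — items with X after delta: alpha, eta, iota, kappa, lambda, zeta.
Via epsilon — items with X after epsilon: alpha, eta, iota.
Union: alpha, eta, iota, kappa, lambda, zeta.

alpha, eta, iota, kappa, lambda, zeta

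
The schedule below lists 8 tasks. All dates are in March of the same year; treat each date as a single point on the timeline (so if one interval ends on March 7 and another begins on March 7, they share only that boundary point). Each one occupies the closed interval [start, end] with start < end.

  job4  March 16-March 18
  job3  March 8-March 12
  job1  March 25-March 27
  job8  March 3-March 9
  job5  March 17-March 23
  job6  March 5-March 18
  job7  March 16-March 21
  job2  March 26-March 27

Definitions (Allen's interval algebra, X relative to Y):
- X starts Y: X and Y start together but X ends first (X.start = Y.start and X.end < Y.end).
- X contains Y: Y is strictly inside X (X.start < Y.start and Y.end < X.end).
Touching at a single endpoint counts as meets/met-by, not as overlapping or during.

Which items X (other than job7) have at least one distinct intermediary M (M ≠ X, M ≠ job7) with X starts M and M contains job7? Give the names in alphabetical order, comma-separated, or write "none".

none

Target job7 = [March 16, March 21].
Intermediaries M with M contains job7: none.
Union: none.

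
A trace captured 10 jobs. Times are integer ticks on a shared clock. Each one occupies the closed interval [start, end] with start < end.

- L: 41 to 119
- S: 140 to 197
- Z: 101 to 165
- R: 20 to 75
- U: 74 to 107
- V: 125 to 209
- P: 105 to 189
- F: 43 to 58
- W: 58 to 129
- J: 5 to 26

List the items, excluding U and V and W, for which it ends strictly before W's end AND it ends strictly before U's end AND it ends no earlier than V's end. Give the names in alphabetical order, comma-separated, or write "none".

Conditions: its end is strictly before W's end (X.end < 129) AND its end is strictly before U's end (X.end < 107) AND its end is no earlier than V's end (X.end >= 209).
F: end 58 < 129? ✓; end 58 < 107? ✓; end 58 >= 209? ✗ → no.
J: end 26 < 129? ✓; end 26 < 107? ✓; end 26 >= 209? ✗ → no.
L: end 119 < 129? ✓; end 119 < 107? ✗; end 119 >= 209? ✗ → no.
P: end 189 < 129? ✗; end 189 < 107? ✗; end 189 >= 209? ✗ → no.
R: end 75 < 129? ✓; end 75 < 107? ✓; end 75 >= 209? ✗ → no.
S: end 197 < 129? ✗; end 197 < 107? ✗; end 197 >= 209? ✗ → no.
Z: end 165 < 129? ✗; end 165 < 107? ✗; end 165 >= 209? ✗ → no.
Result: none.

none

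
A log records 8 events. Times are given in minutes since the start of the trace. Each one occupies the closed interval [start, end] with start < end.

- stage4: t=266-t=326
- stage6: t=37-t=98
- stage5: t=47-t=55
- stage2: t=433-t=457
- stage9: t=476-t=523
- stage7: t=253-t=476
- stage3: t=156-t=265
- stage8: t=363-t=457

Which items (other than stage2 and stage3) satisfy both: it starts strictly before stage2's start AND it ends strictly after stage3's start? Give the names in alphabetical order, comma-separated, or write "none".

Conditions: its start is strictly before stage2's start (X.start < t=433) AND its end is strictly after stage3's start (X.end > t=156).
stage4: start t=266 < t=433? ✓; end t=326 > t=156? ✓ → yes.
stage5: start t=47 < t=433? ✓; end t=55 > t=156? ✗ → no.
stage6: start t=37 < t=433? ✓; end t=98 > t=156? ✗ → no.
stage7: start t=253 < t=433? ✓; end t=476 > t=156? ✓ → yes.
stage8: start t=363 < t=433? ✓; end t=457 > t=156? ✓ → yes.
stage9: start t=476 < t=433? ✗; end t=523 > t=156? ✓ → no.
Result: stage4, stage7, stage8.

stage4, stage7, stage8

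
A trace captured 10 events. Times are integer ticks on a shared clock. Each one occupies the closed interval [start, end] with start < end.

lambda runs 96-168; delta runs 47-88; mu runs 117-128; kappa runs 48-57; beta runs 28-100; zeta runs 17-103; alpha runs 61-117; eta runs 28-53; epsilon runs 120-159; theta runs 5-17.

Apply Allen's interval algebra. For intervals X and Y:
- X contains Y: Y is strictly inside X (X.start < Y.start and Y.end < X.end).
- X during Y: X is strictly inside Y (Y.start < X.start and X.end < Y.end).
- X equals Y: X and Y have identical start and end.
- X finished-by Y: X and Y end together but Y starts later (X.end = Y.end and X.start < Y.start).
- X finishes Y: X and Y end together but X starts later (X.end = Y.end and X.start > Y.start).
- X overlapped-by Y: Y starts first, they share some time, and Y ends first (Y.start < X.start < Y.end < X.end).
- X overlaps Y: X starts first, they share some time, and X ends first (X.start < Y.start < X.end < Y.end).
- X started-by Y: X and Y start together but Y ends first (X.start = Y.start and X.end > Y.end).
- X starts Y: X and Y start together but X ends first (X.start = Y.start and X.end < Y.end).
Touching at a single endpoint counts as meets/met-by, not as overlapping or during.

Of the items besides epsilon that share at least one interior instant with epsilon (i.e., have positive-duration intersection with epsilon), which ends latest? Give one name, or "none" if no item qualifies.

lambda

Target epsilon = [120, 159].
alpha [61, 117] → before → excluded.
beta [28, 100] → before → excluded.
delta [47, 88] → before → excluded.
eta [28, 53] → before → excluded.
kappa [48, 57] → before → excluded.
lambda [96, 168] → contains → candidate.
mu [117, 128] → overlaps → candidate.
theta [5, 17] → before → excluded.
zeta [17, 103] → before → excluded.
Among candidates, latest end is 168 → lambda.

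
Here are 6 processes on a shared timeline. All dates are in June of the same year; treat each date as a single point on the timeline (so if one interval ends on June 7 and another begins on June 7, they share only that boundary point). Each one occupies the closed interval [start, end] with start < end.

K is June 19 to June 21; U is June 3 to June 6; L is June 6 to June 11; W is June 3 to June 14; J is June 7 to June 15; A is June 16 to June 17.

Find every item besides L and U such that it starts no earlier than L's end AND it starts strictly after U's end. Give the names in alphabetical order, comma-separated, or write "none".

Conditions: its start is no earlier than L's end (X.start >= June 11) AND its start is strictly after U's end (X.start > June 6).
A: start June 16 >= June 11? ✓; start June 16 > June 6? ✓ → yes.
J: start June 7 >= June 11? ✗; start June 7 > June 6? ✓ → no.
K: start June 19 >= June 11? ✓; start June 19 > June 6? ✓ → yes.
W: start June 3 >= June 11? ✗; start June 3 > June 6? ✗ → no.
Result: A, K.

A, K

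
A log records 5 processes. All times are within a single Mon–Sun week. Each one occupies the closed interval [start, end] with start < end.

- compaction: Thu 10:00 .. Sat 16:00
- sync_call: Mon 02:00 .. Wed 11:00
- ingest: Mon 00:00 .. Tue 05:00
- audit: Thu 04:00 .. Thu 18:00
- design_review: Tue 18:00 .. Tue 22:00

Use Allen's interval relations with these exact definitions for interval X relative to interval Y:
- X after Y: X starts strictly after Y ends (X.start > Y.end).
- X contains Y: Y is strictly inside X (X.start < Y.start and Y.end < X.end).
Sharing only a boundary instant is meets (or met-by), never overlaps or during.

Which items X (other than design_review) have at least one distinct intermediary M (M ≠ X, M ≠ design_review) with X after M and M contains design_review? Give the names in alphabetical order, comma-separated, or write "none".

Target design_review = [Tue 18:00, Tue 22:00].
Intermediaries M with M contains design_review: sync_call.
Via sync_call — items with X after sync_call: audit, compaction.
Union: audit, compaction.

audit, compaction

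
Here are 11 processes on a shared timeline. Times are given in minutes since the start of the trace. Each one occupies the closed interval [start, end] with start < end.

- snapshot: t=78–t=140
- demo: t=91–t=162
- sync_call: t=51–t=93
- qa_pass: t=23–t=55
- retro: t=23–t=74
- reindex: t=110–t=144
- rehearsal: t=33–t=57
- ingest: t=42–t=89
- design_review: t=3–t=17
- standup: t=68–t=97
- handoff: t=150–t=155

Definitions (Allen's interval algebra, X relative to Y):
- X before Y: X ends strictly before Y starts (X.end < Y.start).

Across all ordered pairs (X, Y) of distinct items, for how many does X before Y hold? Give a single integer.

Checking all 110 ordered pairs for relation 'before'; matching pairs in alphabetical order:
(design_review, demo): design_review before demo ✓
(design_review, handoff): design_review before handoff ✓
(design_review, ingest): design_review before ingest ✓
(design_review, qa_pass): design_review before qa_pass ✓
(design_review, rehearsal): design_review before rehearsal ✓
(design_review, reindex): design_review before reindex ✓
(design_review, retro): design_review before retro ✓
(design_review, snapshot): design_review before snapshot ✓
(design_review, standup): design_review before standup ✓
(design_review, sync_call): design_review before sync_call ✓
(ingest, demo): ingest before demo ✓
(ingest, handoff): ingest before handoff ✓
(ingest, reindex): ingest before reindex ✓
(qa_pass, demo): qa_pass before demo ✓
(qa_pass, handoff): qa_pass before handoff ✓
(qa_pass, reindex): qa_pass before reindex ✓
(qa_pass, snapshot): qa_pass before snapshot ✓
(qa_pass, standup): qa_pass before standup ✓
(rehearsal, demo): rehearsal before demo ✓
(rehearsal, handoff): rehearsal before handoff ✓
(rehearsal, reindex): rehearsal before reindex ✓
(rehearsal, snapshot): rehearsal before snapshot ✓
(rehearsal, standup): rehearsal before standup ✓
(reindex, handoff): reindex before handoff ✓
... plus 9 further pairs not listed.
Count: 33.

33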